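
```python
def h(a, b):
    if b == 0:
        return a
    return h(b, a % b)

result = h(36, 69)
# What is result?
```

h(36, 69) -> h(69, 36) -> h(36, 33) -> h(33, 3) -> h(3, 0) -> 3

Answer: 3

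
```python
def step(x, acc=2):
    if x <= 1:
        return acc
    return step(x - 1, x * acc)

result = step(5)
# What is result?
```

Accumulator trace (n, acc): (5, 2) -> (4, 10) -> (3, 40) -> (2, 120) -> (1, 240) -> return 240

Answer: 240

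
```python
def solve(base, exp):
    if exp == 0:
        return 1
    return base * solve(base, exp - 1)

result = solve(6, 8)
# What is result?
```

solve(6, 8) = 6 * 6 * 6 * 6 * 6 * 6 * 6 * 6 = 1679616

Answer: 1679616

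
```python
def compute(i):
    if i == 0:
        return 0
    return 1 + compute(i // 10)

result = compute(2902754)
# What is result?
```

Count of digits of 2902754: 7

Answer: 7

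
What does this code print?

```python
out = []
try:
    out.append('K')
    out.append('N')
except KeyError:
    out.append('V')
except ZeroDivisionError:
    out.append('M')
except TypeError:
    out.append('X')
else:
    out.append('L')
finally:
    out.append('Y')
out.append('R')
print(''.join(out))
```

Execution trace: 'K' (try body) → 'N' (try body, no exception) → 'L' (else) → 'Y' (finally) → 'R' (after the try/except). Output: KNLYR

Answer: KNLYR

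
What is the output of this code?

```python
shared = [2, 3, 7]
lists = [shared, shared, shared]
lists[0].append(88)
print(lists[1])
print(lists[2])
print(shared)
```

Key concept: list of same reference.
Step by step:
`shared = [2, 3, 7]` → shared = [2, 3, 7]
`lists = [shared, shared, shared]` → lists = [[2, 3, 7], [2, 3, 7], [2, 3, 7]]
`lists[0].append(88)` → shared = [2, 3, 7, 88]; lists = [[2, 3, 7, 88], [2, 3, 7, 88], [2, 3, 7, 88]]
`print(lists[1])` → prints [2, 3, 7, 88]
`print(lists[2])` → prints [2, 3, 7, 88]
`print(shared)` → prints [2, 3, 7, 88]

Answer:
[2, 3, 7, 88]
[2, 3, 7, 88]
[2, 3, 7, 88]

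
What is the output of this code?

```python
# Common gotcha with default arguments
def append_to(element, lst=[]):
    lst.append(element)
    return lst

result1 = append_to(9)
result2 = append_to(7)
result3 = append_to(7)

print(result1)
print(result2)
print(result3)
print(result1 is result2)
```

Key concept: mutable default argument gotcha.
Step by step:
`result1 = append_to(9)` → result1 = [9]
`result2 = append_to(7)` → result1 = [9, 7] (same object as result2); result2 = [9, 7] (same object as result1)
`result3 = append_to(7)` → result1 = [9, 7, 7] (same object as result2, result3); result2 = [9, 7, 7] (same object as result1, result3); result3 = [9, 7, 7] (same object as result1, result2)
`print(result1)` → prints [9, 7, 7]
`print(result2)` → prints [9, 7, 7]
`print(result3)` → prints [9, 7, 7]
`print(result1 is result2)` → prints True

Answer:
[9, 7, 7]
[9, 7, 7]
[9, 7, 7]
True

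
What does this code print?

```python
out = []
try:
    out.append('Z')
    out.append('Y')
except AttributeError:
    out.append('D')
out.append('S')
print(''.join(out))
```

Execution trace: 'Z' (try body) → 'Y' (try body, no exception) → 'S' (after the try/except). Output: ZYS

Answer: ZYS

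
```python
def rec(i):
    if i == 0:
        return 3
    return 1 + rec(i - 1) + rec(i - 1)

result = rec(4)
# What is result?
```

rec(i) = 1 + 2·rec(i-1), rec(0)=3. Closed form: (3+1)·2^4 - 1 = 63.

Answer: 63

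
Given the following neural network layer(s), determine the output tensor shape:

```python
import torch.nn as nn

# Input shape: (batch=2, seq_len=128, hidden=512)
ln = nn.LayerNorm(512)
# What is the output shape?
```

Input: (2, 128, 512) -> Output: (2, 128, 512)

Answer: (2, 128, 512)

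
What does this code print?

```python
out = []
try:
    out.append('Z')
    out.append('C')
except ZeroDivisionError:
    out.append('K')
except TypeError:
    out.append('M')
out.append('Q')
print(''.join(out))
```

Execution trace: 'Z' (try body) → 'C' (try body, no exception) → 'Q' (after the try/except). Output: ZCQ

Answer: ZCQ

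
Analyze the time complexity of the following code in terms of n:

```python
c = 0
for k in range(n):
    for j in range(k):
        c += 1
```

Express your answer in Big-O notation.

Each loop level contributes: n × n. Multiplying the contributions gives O(n^2).

Answer: O(n^2)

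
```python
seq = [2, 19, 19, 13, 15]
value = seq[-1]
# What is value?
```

Trace:
`seq = [2, 19, 19, 13, 15]` → seq = [2, 19, 19, 13, 15]
`value = seq[-1]` → value = 15
So value = 15

Answer: 15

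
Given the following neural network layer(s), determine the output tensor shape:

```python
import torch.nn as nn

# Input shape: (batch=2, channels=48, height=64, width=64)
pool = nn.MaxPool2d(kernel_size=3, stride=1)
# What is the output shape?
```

Input: (2, 48, 64, 64) -> Output: (2, 48, 62, 62)

Answer: (2, 48, 62, 62)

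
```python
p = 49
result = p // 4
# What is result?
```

Trace:
`p = 49` → p = 49
`result = p // 4` → result = 12
So result = 12

Answer: 12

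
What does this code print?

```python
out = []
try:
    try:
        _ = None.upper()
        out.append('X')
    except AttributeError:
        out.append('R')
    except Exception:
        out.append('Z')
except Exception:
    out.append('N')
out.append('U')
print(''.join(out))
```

Execution trace: 'R' (inner except AttributeError) → 'U' (after the try/except). Output: RU

Answer: RU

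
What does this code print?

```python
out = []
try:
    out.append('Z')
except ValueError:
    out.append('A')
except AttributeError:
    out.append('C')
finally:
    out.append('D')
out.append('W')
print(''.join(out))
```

Execution trace: 'Z' (try body, no exception) → 'D' (finally) → 'W' (after the try/except). Output: ZDW

Answer: ZDW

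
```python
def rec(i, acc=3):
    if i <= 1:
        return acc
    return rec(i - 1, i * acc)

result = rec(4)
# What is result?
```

Accumulator trace (n, acc): (4, 3) -> (3, 12) -> (2, 36) -> (1, 72) -> return 72

Answer: 72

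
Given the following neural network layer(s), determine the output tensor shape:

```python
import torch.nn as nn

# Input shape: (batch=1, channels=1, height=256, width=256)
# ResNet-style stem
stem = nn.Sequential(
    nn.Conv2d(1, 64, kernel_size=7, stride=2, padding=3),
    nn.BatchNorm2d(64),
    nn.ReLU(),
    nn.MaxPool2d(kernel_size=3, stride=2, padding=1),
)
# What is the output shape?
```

Input: (1, 1, 256, 256) -> after Conv2d 7x7 stride=2: (1, 64, 128, 128) -> Output: (1, 64, 64, 64)

Answer: (1, 64, 64, 64)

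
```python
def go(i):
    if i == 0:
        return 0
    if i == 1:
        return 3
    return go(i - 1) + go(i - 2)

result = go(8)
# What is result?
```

Build up from base cases: go(0)=0, go(1)=3, go(2)=3, go(3)=6, go(4)=9, go(5)=15, go(6)=24, ..., go(8)=63

Answer: 63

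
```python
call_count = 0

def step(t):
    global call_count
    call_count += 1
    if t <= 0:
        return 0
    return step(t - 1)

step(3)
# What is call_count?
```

Linear recursion stepping by 1: 4 calls from t=3 down to ≤0.

Answer: 4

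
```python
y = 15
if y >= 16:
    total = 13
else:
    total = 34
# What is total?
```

Trace:
`y = 15` → y = 15
`if y >= 16: ...` → y >= 16 is False, take else branch → total = 34
So total = 34

Answer: 34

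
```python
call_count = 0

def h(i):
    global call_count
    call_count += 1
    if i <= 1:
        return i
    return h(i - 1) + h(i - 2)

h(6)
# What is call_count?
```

Calls(i) = 1 + Calls(i-1) + Calls(i-2); Calls(0)=Calls(1)=1. For i=6 this gives 25.

Answer: 25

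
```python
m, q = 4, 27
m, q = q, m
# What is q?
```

Trace:
`m, q = 4, 27` → m = 4; q = 27
`m, q = q, m` → m = 27; q = 4
So q = 4

Answer: 4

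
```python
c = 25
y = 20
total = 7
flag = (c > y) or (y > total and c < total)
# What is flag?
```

Trace:
`c = 25` → c = 25
`y = 20` → y = 20
`total = 7` → total = 7
`flag = (c > y) or (y > total and c < total)` → flag = True
So flag = True

Answer: True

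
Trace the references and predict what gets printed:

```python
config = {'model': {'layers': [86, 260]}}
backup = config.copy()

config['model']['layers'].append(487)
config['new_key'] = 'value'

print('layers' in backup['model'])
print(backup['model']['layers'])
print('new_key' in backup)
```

Key concept: shallow copy gotcha with nested dict.
Step by step:
`config = {'model': {'layers': [86, 260]}}` → config = {'model': {'layers': [86, 260]}}
`backup = config.copy()` → backup = {'model': {'layers': [86, 260]}}
`config['model']['layers'].append(487)` → config = {'model': {'layers': [86, 260, 487]}}; backup = {'model': {'layers': [86, 260, 487]}}
`config['new_key'] = 'value'` → config = {'model': {'layers': [86, 260, 487]}, 'new_key': 'value'}
`print('layers' in backup['model'])` → prints True
`print(backup['model']['layers'])` → prints [86, 260, 487]
`print('new_key' in backup)` → prints False

Answer:
True
[86, 260, 487]
False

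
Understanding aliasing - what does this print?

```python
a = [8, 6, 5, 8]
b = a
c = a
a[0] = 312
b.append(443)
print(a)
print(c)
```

Key concept: multiple aliases.
Step by step:
`a = [8, 6, 5, 8]` → a = [8, 6, 5, 8]
`b = a` → b = [8, 6, 5, 8] (same object as a)
`c = a` → c = [8, 6, 5, 8] (same object as a, b)
`a[0] = 312` → a = [312, 6, 5, 8] (same object as b, c); b = [312, 6, 5, 8] (same object as a, c); c = [312, 6, 5, 8] (same object as a, b)
`b.append(443)` → a = [312, 6, 5, 8, 443] (same object as b, c); b = [312, 6, 5, 8, 443] (same object as a, c); c = [312, 6, 5, 8, 443] (same object as a, b)
`print(a)` → prints [312, 6, 5, 8, 443]
`print(c)` → prints [312, 6, 5, 8, 443]

Answer:
[312, 6, 5, 8, 443]
[312, 6, 5, 8, 443]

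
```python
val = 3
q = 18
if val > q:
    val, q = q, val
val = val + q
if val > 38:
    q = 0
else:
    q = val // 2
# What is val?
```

Trace:
`val = 3` → val = 3
`q = 18` → q = 18
`if val > q: ...` → val > q is False → no variable changes
`val = val + q` → val = 21
`if val > 38: ...` → val > 38 is False, take else branch → q = 10
So val = 21

Answer: 21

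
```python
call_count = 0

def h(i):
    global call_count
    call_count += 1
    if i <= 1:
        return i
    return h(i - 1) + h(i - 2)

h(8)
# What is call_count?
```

Calls(i) = 1 + Calls(i-1) + Calls(i-2); Calls(0)=Calls(1)=1. For i=8 this gives 67.

Answer: 67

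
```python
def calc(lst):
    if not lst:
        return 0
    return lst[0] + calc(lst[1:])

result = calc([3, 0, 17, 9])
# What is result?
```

3 + 0 + 17 + 9 + 0 = 29

Answer: 29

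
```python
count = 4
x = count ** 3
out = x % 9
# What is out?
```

Trace:
`count = 4` → count = 4
`x = count ** 3` → x = 64
`out = x % 9` → out = 1
So out = 1

Answer: 1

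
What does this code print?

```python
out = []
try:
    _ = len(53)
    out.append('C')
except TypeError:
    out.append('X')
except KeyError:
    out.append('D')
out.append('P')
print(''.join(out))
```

Execution trace: 'X' (except TypeError) → 'P' (after the try/except). Output: XP

Answer: XP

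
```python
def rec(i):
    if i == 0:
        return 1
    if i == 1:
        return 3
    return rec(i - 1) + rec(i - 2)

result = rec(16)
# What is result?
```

Build up from base cases: rec(0)=1, rec(1)=3, rec(2)=4, rec(3)=7, rec(4)=11, rec(5)=18, rec(6)=29, ..., rec(16)=3571

Answer: 3571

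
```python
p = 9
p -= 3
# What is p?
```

Trace:
`p = 9` → p = 9
`p -= 3` → p = 6
So p = 6

Answer: 6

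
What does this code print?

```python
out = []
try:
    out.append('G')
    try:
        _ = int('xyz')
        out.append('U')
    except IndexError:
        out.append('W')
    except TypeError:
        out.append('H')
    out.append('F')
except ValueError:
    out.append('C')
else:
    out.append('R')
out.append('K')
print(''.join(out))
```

Execution trace: 'G' (try body) → 'C' (except ValueError) → 'K' (after the try/except). Output: GCK

Answer: GCK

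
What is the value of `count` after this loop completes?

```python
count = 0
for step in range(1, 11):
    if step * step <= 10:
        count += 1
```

Count numbers where step² ≤ 10
`count` takes the values: 0 → 1 → 2 → 3

Answer: 3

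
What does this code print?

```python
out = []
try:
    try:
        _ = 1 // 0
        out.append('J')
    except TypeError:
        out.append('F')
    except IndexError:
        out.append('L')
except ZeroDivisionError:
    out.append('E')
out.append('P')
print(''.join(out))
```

Execution trace: 'E' (outer except ZeroDivisionError) → 'P' (after the try/except). Output: EP

Answer: EP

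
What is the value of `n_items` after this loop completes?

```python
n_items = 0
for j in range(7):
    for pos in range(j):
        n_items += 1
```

Triangle number: 0+1+2+...+6
`n_items` takes the values: 0 → 1 → 2 → 3 → 4 → 5 → 6 → 7 → 8 → 9 → 10 → 11 → 12 → 13 → 14 → 15 → 16 → 17 → 18 → 19 → 20 → 21

Answer: 21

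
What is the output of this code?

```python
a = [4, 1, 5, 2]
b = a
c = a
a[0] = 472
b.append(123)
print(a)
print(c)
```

Key concept: multiple aliases.
Step by step:
`a = [4, 1, 5, 2]` → a = [4, 1, 5, 2]
`b = a` → b = [4, 1, 5, 2] (same object as a)
`c = a` → c = [4, 1, 5, 2] (same object as a, b)
`a[0] = 472` → a = [472, 1, 5, 2] (same object as b, c); b = [472, 1, 5, 2] (same object as a, c); c = [472, 1, 5, 2] (same object as a, b)
`b.append(123)` → a = [472, 1, 5, 2, 123] (same object as b, c); b = [472, 1, 5, 2, 123] (same object as a, c); c = [472, 1, 5, 2, 123] (same object as a, b)
`print(a)` → prints [472, 1, 5, 2, 123]
`print(c)` → prints [472, 1, 5, 2, 123]

Answer:
[472, 1, 5, 2, 123]
[472, 1, 5, 2, 123]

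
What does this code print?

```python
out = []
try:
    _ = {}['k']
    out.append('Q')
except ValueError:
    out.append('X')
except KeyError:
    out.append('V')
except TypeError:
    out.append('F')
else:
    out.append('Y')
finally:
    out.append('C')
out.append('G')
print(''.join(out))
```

Execution trace: 'V' (except KeyError) → 'C' (finally) → 'G' (after the try/except). Output: VCG

Answer: VCG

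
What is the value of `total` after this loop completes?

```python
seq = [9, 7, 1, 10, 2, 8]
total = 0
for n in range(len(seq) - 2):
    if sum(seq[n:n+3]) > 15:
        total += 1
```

Count windows with sum > 15
`total` takes the values: 0 → 1 → 2 → 3

Answer: 3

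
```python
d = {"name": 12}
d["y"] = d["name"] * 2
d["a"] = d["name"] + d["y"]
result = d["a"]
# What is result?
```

Trace:
`d = {"name": 12}` → d = {'name': 12}
`d["y"] = d["name"] * 2` → d = {'name': 12, 'y': 24}
`d["a"] = d["name"] + d["y"]` → d = {'name': 12, 'y': 24, 'a': 36}
`result = d["a"]` → result = 36
So result = 36

Answer: 36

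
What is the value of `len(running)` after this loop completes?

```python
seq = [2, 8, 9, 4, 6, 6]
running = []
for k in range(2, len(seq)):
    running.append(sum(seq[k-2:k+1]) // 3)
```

Number of 3-element averages
`running` takes the values: [] → [6] → [6, 7] → [6, 7, 6] → [6, 7, 6, 5]
So `len(running)` = 4

Answer: 4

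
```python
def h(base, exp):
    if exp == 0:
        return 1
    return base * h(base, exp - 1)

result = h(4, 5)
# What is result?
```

h(4, 5) = 4 * 4 * 4 * 4 * 4 = 1024

Answer: 1024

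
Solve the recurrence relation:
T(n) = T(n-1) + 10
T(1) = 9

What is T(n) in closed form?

Unrolling: T(n) = T(1) + 10·(n-1) = 9 + 10(n-1) = 10n - 1.

Answer: T(n) = 10n - 1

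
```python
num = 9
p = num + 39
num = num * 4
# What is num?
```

Trace:
`num = 9` → num = 9
`p = num + 39` → p = 48
`num = num * 4` → num = 36
So num = 36

Answer: 36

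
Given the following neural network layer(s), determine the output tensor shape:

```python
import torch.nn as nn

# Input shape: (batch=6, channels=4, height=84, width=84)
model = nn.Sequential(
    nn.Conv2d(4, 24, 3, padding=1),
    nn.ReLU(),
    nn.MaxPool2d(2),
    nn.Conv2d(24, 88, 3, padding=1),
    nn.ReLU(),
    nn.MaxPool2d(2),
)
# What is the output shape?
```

Input: (6, 4, 84, 84) -> after first Conv2d: (6, 24, 84, 84) -> after first MaxPool2d: (6, 24, 42, 42) -> after second Conv2d: (6, 88, 42, 42) -> Output: (6, 88, 21, 21)

Answer: (6, 88, 21, 21)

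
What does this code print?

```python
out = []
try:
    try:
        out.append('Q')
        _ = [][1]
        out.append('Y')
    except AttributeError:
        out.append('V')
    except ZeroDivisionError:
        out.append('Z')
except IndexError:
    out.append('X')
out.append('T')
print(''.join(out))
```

Execution trace: 'Q' (try body) → 'X' (outer except IndexError) → 'T' (after the try/except). Output: QXT

Answer: QXT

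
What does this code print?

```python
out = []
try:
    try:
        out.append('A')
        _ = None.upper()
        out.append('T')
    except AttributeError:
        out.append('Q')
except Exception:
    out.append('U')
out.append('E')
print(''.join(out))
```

Execution trace: 'A' (inner try body) → 'Q' (inner except AttributeError) → 'E' (after the try/except). Output: AQE

Answer: AQE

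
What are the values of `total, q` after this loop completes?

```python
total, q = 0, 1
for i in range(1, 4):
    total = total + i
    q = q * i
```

Sum and factorial of 1 to 3
`total, q` takes the values: (0, 1) → (1, 1) → (3, 1) → (3, 2) → (6, 2) → (6, 6)

Answer: 6, 6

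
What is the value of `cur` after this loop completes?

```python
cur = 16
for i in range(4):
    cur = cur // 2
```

Halve 4 times: 16 // 2^4 = 1
`cur` takes the values: 16 → 8 → 4 → 2 → 1

Answer: 1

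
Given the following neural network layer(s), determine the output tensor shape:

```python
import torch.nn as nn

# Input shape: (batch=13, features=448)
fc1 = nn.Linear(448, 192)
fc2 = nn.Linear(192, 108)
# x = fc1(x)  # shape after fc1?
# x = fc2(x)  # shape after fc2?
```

Input: (13, 448) -> after fc1: (13, 192) -> Output: (13, 108)

Answer: (13, 108)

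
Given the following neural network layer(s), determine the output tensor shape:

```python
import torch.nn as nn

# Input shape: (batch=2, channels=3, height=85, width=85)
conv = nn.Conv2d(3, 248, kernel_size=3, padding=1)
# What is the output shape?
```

Input: (2, 3, 85, 85) -> Output: (2, 248, 85, 85)

Answer: (2, 248, 85, 85)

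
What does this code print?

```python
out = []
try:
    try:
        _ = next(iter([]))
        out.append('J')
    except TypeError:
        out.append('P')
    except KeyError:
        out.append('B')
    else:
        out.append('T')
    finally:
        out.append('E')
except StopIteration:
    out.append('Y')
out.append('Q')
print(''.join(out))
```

Execution trace: 'E' (finally) → 'Y' (outer except StopIteration) → 'Q' (after the try/except). Output: EYQ

Answer: EYQ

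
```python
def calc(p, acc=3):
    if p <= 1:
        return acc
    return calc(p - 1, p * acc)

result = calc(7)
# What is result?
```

Accumulator trace (n, acc): (7, 3) -> (6, 21) -> (5, 126) -> (4, 630) -> (3, 2520) -> (2, 7560) -> (1, 15120) -> return 15120

Answer: 15120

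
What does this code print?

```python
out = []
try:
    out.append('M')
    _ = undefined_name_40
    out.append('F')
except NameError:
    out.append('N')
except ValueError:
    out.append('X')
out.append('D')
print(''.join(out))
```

Execution trace: 'M' (try body) → 'N' (except NameError) → 'D' (after the try/except). Output: MND

Answer: MND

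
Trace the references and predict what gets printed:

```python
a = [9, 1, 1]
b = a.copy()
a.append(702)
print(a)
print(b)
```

Key concept: list.copy() creates independent copy.
Step by step:
`a = [9, 1, 1]` → a = [9, 1, 1]
`b = a.copy()` → b = [9, 1, 1]
`a.append(702)` → a = [9, 1, 1, 702]
`print(a)` → prints [9, 1, 1, 702]
`print(b)` → prints [9, 1, 1]

Answer:
[9, 1, 1, 702]
[9, 1, 1]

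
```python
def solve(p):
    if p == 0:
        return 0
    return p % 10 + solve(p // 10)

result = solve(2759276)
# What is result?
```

Sum of digits of 2759276: 6 + 7 + 2 + 9 + 5 + 7 + 2 = 38

Answer: 38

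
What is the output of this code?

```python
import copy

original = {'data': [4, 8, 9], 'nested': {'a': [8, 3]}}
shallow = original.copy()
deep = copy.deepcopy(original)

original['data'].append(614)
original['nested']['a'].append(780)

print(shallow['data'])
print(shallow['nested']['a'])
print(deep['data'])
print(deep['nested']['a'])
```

Key concept: comparing shallow vs deep copy.
Step by step:
`original = {'data': [4, 8, 9], 'nested': {'a': [8, 3]}}` → original = {'data': [4, 8, 9], 'nested': {'a': [8, 3]}}
`shallow = original.copy()` → shallow = {'data': [4, 8, 9], 'nested': {'a': [8, 3]}}
`deep = copy.deepcopy(original)` → deep = {'data': [4, 8, 9], 'nested': {'a': [8, 3]}}
`original['data'].append(614)` → original = {'data': [4, 8, 9, 614], 'nested': {'a': [8, 3]}}; shallow = {'data': [4, 8, 9, 614], 'nested': {'a': [8, 3]}}
`original['nested']['a'].append(780)` → original = {'data': [4, 8, 9, 614], 'nested': {'a': [8, 3, 780]}}; shallow = {'data': [4, 8, 9, 614], 'nested': {'a': [8, 3, 780]}}
`print(shallow['data'])` → prints [4, 8, 9, 614]
`print(shallow['nested']['a'])` → prints [8, 3, 780]
`print(deep['data'])` → prints [4, 8, 9]
`print(deep['nested']['a'])` → prints [8, 3]

Answer:
[4, 8, 9, 614]
[8, 3, 780]
[4, 8, 9]
[8, 3]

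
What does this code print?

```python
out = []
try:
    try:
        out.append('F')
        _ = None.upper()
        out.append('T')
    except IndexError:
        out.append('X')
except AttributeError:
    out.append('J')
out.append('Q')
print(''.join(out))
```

Execution trace: 'F' (inner try body) → 'J' (outer except AttributeError) → 'Q' (after the try/except). Output: FJQ

Answer: FJQ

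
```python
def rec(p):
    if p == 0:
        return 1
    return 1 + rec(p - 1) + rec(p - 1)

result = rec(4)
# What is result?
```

rec(p) = 1 + 2·rec(p-1), rec(0)=1. Closed form: (1+1)·2^4 - 1 = 31.

Answer: 31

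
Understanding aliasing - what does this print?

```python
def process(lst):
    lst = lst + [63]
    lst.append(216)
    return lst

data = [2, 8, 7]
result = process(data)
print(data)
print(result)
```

Key concept: rebinding parameter vs mutation.
Step by step:
`data = [2, 8, 7]` → data = [2, 8, 7]
`result = process(data)` → result = [2, 8, 7, 63, 216]
`print(data)` → prints [2, 8, 7]
`print(result)` → prints [2, 8, 7, 63, 216]

Answer:
[2, 8, 7]
[2, 8, 7, 63, 216]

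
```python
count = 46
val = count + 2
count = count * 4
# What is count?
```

Trace:
`count = 46` → count = 46
`val = count + 2` → val = 48
`count = count * 4` → count = 184
So count = 184

Answer: 184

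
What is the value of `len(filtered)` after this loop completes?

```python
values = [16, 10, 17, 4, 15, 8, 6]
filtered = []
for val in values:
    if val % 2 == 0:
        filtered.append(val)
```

Count even numbers in [16, 10, 17, 4, 15, 8, 6]
`filtered` takes the values: [] → [16] → [16, 10] → [16, 10, 4] → [16, 10, 4, 8] → [16, 10, 4, 8, 6]
So `len(filtered)` = 5

Answer: 5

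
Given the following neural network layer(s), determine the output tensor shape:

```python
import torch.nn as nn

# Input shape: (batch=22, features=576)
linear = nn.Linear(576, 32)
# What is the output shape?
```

Input: (22, 576) -> Output: (22, 32)

Answer: (22, 32)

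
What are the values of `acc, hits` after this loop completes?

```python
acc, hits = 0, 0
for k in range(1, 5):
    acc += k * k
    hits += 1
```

Sum of squares and count
`acc, hits` takes the values: (0, 0) → (1, 0) → (1, 1) → (5, 1) → (5, 2) → (14, 2) → (14, 3) → (30, 3) → (30, 4)

Answer: 30, 4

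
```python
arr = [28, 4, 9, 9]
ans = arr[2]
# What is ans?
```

Trace:
`arr = [28, 4, 9, 9]` → arr = [28, 4, 9, 9]
`ans = arr[2]` → ans = 9
So ans = 9

Answer: 9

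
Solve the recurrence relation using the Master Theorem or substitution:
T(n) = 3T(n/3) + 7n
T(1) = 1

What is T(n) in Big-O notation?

By Master Theorem: a=3, b=3, f(n)=7n. Since log_3(3) = 1 and f(n) = Θ(n^1), Case 2 applies. T(n) = O(n log n).

Answer: O(n log n)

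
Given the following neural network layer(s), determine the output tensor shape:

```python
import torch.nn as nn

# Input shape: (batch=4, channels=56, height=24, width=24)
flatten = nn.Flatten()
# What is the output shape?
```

Input: (4, 56, 24, 24) -> Output: (4, 32256)

Answer: (4, 32256)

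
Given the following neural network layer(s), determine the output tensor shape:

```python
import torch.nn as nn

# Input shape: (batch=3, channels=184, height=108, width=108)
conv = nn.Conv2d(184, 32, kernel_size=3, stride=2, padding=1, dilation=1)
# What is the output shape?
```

Input: (3, 184, 108, 108) -> Output: (3, 32, 54, 54)

Answer: (3, 32, 54, 54)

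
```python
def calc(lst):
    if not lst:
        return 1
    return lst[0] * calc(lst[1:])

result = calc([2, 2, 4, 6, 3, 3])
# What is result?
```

Product over [2, 2, 4, 6, 3, 3] = 2 * 2 * 4 * 6 * 3 * 3 = 864

Answer: 864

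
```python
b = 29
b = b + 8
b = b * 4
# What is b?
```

Trace:
`b = 29` → b = 29
`b = b + 8` → b = 37
`b = b * 4` → b = 148
So b = 148

Answer: 148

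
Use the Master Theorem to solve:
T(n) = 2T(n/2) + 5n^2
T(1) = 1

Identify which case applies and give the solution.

a=2, b=2, f(n)=5n^2. log_2(2) = 1. Since c=2 > 1 and the regularity condition holds (2(n/2)^2 = (2/2^2)n^2 with 2/2^2 < 1), Case 3 applies: T(n) = Θ(f(n)) = O(n^2).

Answer: O(n^2) - Case 3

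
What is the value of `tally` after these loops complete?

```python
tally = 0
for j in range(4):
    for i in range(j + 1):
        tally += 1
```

Triangle: 1 + 2 + ... + 4
`tally` takes the values: 0 → 1 → 2 → 3 → 4 → 5 → 6 → 7 → 8 → 9 → 10

Answer: 10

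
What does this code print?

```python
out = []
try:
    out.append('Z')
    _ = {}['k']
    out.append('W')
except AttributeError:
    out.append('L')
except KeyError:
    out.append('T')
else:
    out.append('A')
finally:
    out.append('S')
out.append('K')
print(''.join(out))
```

Execution trace: 'Z' (try body) → 'T' (except KeyError) → 'S' (finally) → 'K' (after the try/except). Output: ZTSK

Answer: ZTSK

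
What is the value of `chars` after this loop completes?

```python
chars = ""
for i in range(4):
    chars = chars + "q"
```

Repeat 'q' 4 times
`chars` takes the values: "" → "q" → "qq" → "qqq" → "qqqq"

Answer: "qqqq"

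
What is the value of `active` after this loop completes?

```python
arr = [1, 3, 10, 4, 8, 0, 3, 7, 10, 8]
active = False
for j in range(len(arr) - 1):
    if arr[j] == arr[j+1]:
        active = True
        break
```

Check consecutive duplicates in [1, 3, 10, 4, 8, 0, 3, 7, 10, 8]
`active` takes the values: False

Answer: False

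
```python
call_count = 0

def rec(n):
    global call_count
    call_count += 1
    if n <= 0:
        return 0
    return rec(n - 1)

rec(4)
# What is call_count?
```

Linear recursion stepping by 1: 5 calls from n=4 down to ≤0.

Answer: 5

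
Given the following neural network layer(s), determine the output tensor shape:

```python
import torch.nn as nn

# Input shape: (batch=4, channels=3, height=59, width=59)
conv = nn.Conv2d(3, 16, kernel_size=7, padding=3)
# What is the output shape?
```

Input: (4, 3, 59, 59) -> Output: (4, 16, 59, 59)

Answer: (4, 16, 59, 59)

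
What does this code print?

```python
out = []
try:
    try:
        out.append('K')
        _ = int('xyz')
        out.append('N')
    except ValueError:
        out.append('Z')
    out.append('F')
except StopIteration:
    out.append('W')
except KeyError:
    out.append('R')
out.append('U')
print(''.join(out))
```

Execution trace: 'K' (inner try body) → 'Z' (inner except ValueError) → 'F' (try body, no exception) → 'U' (after the try/except). Output: KZFU

Answer: KZFU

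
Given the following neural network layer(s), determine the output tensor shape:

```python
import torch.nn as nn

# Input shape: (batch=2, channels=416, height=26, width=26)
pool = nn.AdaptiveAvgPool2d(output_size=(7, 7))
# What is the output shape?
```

Input: (2, 416, 26, 26) -> Output: (2, 416, 7, 7)

Answer: (2, 416, 7, 7)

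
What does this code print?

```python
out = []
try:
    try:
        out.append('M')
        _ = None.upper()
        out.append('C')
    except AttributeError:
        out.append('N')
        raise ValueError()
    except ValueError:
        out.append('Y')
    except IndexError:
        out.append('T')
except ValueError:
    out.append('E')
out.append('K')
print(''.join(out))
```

Execution trace: 'M' (try body) → 'N' (except AttributeError) → 'E' (outer except ValueError) → 'K' (after the try/except). Output: MNEK

Answer: MNEK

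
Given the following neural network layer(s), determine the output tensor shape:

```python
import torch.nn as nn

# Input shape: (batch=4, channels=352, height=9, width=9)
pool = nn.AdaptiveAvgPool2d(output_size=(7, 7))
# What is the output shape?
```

Input: (4, 352, 9, 9) -> Output: (4, 352, 7, 7)

Answer: (4, 352, 7, 7)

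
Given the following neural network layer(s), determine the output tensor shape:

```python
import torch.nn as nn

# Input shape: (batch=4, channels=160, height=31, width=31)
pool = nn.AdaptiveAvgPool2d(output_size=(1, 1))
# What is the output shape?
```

Input: (4, 160, 31, 31) -> Output: (4, 160, 1, 1)

Answer: (4, 160, 1, 1)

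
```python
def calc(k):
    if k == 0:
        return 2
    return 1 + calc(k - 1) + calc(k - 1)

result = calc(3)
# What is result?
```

calc(k) = 1 + 2·calc(k-1), calc(0)=2. Closed form: (2+1)·2^3 - 1 = 23.

Answer: 23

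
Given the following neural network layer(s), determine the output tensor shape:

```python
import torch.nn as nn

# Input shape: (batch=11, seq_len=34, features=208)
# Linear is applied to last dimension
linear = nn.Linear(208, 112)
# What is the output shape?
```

Input: (11, 34, 208) -> Output: (11, 34, 112)

Answer: (11, 34, 112)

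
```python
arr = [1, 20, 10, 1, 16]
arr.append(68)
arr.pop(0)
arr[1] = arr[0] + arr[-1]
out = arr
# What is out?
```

Trace:
`arr = [1, 20, 10, 1, 16]` → arr = [1, 20, 10, 1, 16]
`arr.append(68)` → arr = [1, 20, 10, 1, 16, 68]
`arr.pop(0)` → arr = [20, 10, 1, 16, 68]
`arr[1] = arr[0] + arr[-1]` → arr = [20, 88, 1, 16, 68]
`out = arr` → out = [20, 88, 1, 16, 68]
So out = [20, 88, 1, 16, 68]

Answer: [20, 88, 1, 16, 68]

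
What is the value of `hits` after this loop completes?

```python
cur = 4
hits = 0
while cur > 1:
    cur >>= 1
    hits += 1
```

Count right shifts until 1
`hits` takes the values: 0 → 1 → 2

Answer: 2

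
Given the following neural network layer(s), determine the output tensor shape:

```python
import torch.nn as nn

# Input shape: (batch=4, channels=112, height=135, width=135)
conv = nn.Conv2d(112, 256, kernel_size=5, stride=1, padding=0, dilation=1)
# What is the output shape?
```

Input: (4, 112, 135, 135) -> Output: (4, 256, 131, 131)

Answer: (4, 256, 131, 131)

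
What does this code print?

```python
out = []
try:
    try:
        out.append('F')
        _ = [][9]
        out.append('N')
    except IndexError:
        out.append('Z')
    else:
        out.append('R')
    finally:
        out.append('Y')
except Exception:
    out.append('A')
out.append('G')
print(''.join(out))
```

Execution trace: 'F' (inner try body) → 'Z' (inner except IndexError) → 'Y' (inner finally) → 'G' (after the try/except). Output: FZYG

Answer: FZYG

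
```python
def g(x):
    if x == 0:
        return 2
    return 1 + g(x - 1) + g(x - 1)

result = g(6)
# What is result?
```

g(x) = 1 + 2·g(x-1), g(0)=2. Closed form: (2+1)·2^6 - 1 = 191.

Answer: 191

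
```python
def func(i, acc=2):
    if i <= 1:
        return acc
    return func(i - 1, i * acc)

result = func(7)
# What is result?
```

Accumulator trace (n, acc): (7, 2) -> (6, 14) -> (5, 84) -> (4, 420) -> (3, 1680) -> (2, 5040) -> (1, 10080) -> return 10080

Answer: 10080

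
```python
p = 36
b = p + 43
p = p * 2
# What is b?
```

Trace:
`p = 36` → p = 36
`b = p + 43` → b = 79
`p = p * 2` → p = 72
So b = 79

Answer: 79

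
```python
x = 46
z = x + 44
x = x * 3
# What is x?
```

Trace:
`x = 46` → x = 46
`z = x + 44` → z = 90
`x = x * 3` → x = 138
So x = 138

Answer: 138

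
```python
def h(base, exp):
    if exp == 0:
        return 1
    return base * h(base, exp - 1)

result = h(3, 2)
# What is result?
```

h(3, 2) = 3 * 3 = 9

Answer: 9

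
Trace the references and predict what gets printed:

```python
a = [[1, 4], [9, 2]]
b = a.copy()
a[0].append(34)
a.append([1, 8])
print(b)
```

Key concept: shallow copy with nested lists.
Step by step:
`a = [[1, 4], [9, 2]]` → a = [[1, 4], [9, 2]]
`b = a.copy()` → b = [[1, 4], [9, 2]]
`a[0].append(34)` → a = [[1, 4, 34], [9, 2]]; b = [[1, 4, 34], [9, 2]]
`a.append([1, 8])` → a = [[1, 4, 34], [9, 2], [1, 8]]
`print(b)` → prints [[1, 4, 34], [9, 2]]

Answer: [[1, 4, 34], [9, 2]]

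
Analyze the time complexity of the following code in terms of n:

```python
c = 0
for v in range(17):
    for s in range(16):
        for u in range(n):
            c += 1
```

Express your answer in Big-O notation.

Each loop level contributes: 1 × 1 × n. Multiplying the contributions gives O(n).

Answer: O(n)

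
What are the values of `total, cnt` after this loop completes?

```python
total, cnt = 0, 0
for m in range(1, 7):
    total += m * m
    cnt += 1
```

Sum of squares and count
`total, cnt` takes the values: (0, 0) → (1, 0) → (1, 1) → (5, 1) → (5, 2) → (14, 2) → (14, 3) → (30, 3) → (30, 4) → (55, 4) → (55, 5) → (91, 5) → (91, 6)

Answer: 91, 6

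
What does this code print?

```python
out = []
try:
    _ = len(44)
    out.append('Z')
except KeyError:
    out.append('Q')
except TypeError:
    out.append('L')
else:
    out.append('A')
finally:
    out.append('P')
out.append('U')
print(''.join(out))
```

Execution trace: 'L' (except TypeError) → 'P' (finally) → 'U' (after the try/except). Output: LPU

Answer: LPU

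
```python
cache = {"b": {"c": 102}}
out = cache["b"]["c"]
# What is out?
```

Trace:
`cache = {"b": {"c": 102}}` → cache = {'b': {'c': 102}}
`out = cache["b"]["c"]` → out = 102
So out = 102

Answer: 102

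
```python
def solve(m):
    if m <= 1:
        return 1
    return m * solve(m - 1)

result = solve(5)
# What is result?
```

solve(5) = 5 * 4 * 3 * 2 * 1 = 120

Answer: 120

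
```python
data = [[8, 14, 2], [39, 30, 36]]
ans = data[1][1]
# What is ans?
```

Trace:
`data = [[8, 14, 2], [39, 30, 36]]` → data = [[8, 14, 2], [39, 30, 36]]
`ans = data[1][1]` → ans = 30
So ans = 30

Answer: 30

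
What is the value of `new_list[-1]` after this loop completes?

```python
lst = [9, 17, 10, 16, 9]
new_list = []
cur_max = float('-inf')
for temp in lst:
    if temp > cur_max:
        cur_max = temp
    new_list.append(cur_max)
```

Running max ends at 17
`new_list` takes the values: [] → [9] → [9, 17] → [9, 17, 17] → [9, 17, 17, 17] → [9, 17, 17, 17, 17]
So `new_list[-1]` = 17

Answer: 17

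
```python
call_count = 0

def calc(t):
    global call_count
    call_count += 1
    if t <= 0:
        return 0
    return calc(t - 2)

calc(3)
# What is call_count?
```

Linear recursion stepping by 2: 3 calls from t=3 down to ≤0.

Answer: 3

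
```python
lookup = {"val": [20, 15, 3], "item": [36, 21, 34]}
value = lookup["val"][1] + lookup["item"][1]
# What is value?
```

Trace:
`lookup = {"val": [20, 15, 3], "item": [36, 21, 34]}` → lookup = {'val': [20, 15, 3], 'item': [36, 21, 34]}
`value = lookup["val"][1] + lookup["item"][1]` → value = 36
So value = 36

Answer: 36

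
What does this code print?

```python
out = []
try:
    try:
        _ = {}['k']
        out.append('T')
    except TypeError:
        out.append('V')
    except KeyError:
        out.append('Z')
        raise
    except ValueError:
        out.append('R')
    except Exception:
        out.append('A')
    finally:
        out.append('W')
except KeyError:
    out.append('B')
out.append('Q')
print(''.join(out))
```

Execution trace: 'Z' (except KeyError) → 'W' (finally) → 'B' (outer except KeyError) → 'Q' (after the try/except). Output: ZWBQ

Answer: ZWBQ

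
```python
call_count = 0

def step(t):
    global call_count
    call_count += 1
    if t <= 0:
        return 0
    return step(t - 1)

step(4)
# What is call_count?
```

Linear recursion stepping by 1: 5 calls from t=4 down to ≤0.

Answer: 5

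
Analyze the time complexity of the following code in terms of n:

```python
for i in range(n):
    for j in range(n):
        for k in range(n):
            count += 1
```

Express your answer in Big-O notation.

This is Triple nested loop. Time complexity: O(n³).

Answer: O(n³)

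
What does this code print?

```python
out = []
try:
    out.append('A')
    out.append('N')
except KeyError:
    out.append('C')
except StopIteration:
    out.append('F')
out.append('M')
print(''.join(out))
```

Execution trace: 'A' (try body) → 'N' (try body, no exception) → 'M' (after the try/except). Output: ANM

Answer: ANM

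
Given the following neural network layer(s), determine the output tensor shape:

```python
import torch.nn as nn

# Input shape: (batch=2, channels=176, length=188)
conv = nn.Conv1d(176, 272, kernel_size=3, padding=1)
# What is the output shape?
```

Input: (2, 176, 188) -> Output: (2, 272, 188)

Answer: (2, 272, 188)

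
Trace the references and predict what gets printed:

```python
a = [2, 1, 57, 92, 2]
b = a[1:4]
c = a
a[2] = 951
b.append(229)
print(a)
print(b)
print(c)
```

Key concept: slice vs alias.
Step by step:
`a = [2, 1, 57, 92, 2]` → a = [2, 1, 57, 92, 2]
`b = a[1:4]` → b = [1, 57, 92]
`c = a` → c = [2, 1, 57, 92, 2] (same object as a)
`a[2] = 951` → a = [2, 1, 951, 92, 2] (same object as c); c = [2, 1, 951, 92, 2] (same object as a)
`b.append(229)` → b = [1, 57, 92, 229]
`print(a)` → prints [2, 1, 951, 92, 2]
`print(b)` → prints [1, 57, 92, 229]
`print(c)` → prints [2, 1, 951, 92, 2]

Answer:
[2, 1, 951, 92, 2]
[1, 57, 92, 229]
[2, 1, 951, 92, 2]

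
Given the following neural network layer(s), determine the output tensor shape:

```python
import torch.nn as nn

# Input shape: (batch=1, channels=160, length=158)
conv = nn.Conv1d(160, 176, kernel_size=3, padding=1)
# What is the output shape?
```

Input: (1, 160, 158) -> Output: (1, 176, 158)

Answer: (1, 176, 158)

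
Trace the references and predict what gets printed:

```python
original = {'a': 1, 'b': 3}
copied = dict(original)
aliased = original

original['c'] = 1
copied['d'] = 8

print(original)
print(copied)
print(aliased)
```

Key concept: dict() creates copy, assignment creates alias.
Step by step:
`original = {'a': 1, 'b': 3}` → original = {'a': 1, 'b': 3}
`copied = dict(original)` → copied = {'a': 1, 'b': 3}
`aliased = original` → aliased = {'a': 1, 'b': 3} (same object as original)
`original['c'] = 1` → original = {'a': 1, 'b': 3, 'c': 1} (same object as aliased); aliased = {'a': 1, 'b': 3, 'c': 1} (same object as original)
`copied['d'] = 8` → copied = {'a': 1, 'b': 3, 'd': 8}
`print(original)` → prints {'a': 1, 'b': 3, 'c': 1}
`print(copied)` → prints {'a': 1, 'b': 3, 'd': 8}
`print(aliased)` → prints {'a': 1, 'b': 3, 'c': 1}

Answer:
{'a': 1, 'b': 3, 'c': 1}
{'a': 1, 'b': 3, 'd': 8}
{'a': 1, 'b': 3, 'c': 1}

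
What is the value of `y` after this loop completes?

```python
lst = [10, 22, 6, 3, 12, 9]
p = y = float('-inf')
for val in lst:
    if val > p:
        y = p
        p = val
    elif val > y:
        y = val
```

Second largest (with repeats) in [10, 22, 6, 3, 12, 9]
`y` takes the values: -inf → 10 → 12

Answer: 12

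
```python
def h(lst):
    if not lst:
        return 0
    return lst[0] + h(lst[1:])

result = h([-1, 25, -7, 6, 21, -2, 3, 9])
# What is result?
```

(-1) + 25 + (-7) + 6 + 21 + (-2) + 3 + 9 + 0 = 54

Answer: 54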